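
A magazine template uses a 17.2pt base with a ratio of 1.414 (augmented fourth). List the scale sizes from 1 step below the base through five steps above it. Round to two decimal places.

Step -1: 17.2 ÷ 1.414 = 12.16
Step 0: 17.2pt
Step 1: 17.2 × 1.414 = 24.32
Step 2: 17.2 × 1.414² = 34.39
Step 3: 17.2 × 1.414³ = 48.63
Step 4: 17.2 × 1.414⁴ = 68.76
Step 5: 17.2 × 1.414⁵ = 97.22

12.16pt, 17.20pt, 24.32pt, 34.39pt, 48.63pt, 68.76pt, 97.22pt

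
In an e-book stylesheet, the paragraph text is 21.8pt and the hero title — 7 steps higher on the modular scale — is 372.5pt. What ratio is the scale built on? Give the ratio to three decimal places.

1.500

r⁷ = 372.5 / 21.8, so r = (372.5/21.8)^(1/7).
r = 17.0872^(1/7) ≈ 1.5000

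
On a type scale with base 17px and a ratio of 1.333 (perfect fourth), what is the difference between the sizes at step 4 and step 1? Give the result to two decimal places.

31.01px

Step 1: 17.0 × 1.333 = 22.6610px
Step 4: 17.0 × 1.333⁴ = 53.6747px
Difference: 53.6747 − 22.6610 = 31.0137px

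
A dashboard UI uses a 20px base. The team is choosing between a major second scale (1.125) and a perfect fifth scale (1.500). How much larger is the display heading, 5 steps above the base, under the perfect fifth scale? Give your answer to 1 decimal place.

115.8px

Major second: 20.0 × 1.125⁵ = 36.041px
Perfect fifth: 20.0 × 1.500⁵ = 151.875px
Difference: 151.875 − 36.041 = 115.834px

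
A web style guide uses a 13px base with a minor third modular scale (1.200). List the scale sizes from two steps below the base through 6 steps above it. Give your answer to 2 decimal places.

Step -2: 13.0 ÷ 1.200² = 9.03
Step -1: 13.0 ÷ 1.200 = 10.83
Step 0: 13px
Step 1: 13.0 × 1.200 = 15.60
Step 2: 13.0 × 1.200² = 18.72
Step 3: 13.0 × 1.200³ = 22.46
Step 4: 13.0 × 1.200⁴ = 26.96
Step 5: 13.0 × 1.200⁵ = 32.35
Step 6: 13.0 × 1.200⁶ = 38.82

9.03px, 10.83px, 13.00px, 15.60px, 18.72px, 22.46px, 26.96px, 32.35px, 38.82px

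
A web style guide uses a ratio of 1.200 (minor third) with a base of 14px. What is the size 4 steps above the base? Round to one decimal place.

14.0 × 1.200⁴ = 14.0 × 2.07360 ≈ 29.03

29.0px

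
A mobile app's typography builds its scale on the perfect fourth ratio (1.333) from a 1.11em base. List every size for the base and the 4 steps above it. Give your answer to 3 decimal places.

1.110em, 1.480em, 1.972em, 2.629em, 3.505em

Step 0: 1.11em
Step 1: 1.11 × 1.333 = 1.480
Step 2: 1.11 × 1.333² = 1.972
Step 3: 1.11 × 1.333³ = 2.629
Step 4: 1.11 × 1.333⁴ = 3.505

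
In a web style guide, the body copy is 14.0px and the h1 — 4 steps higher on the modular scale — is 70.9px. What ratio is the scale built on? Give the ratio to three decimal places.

1.500

The ratio satisfies 14.0 × r⁴ = 70.9, so r = (70.9 / 14.0)^(1/4).
r = 5.0643^(1/4) ≈ 1.5001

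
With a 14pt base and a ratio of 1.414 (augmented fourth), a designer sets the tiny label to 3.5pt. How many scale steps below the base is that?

4

1.414ⁿ = 14 / 3.5 = 4.0000
n = ln(4.0000) / ln(1.414) = 1.3863 / 0.3464 ≈ 4.00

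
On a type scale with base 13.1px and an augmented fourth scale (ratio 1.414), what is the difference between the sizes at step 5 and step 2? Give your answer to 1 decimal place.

Step 2: 13.1 × 1.414² = 26.192px
Step 5: 13.1 × 1.414⁵ = 74.049px
Difference: 74.049 − 26.192 = 47.857px

47.9px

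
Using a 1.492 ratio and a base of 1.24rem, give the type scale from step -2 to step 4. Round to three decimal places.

Step -2: 1.24 ÷ 1.492² = 0.557
Step -1: 1.24 ÷ 1.492 = 0.831
Step 0: 1.24rem
Step 1: 1.24 × 1.492 = 1.850
Step 2: 1.24 × 1.492² = 2.760
Step 3: 1.24 × 1.492³ = 4.118
Step 4: 1.24 × 1.492⁴ = 6.145

0.557rem, 0.831rem, 1.240rem, 1.850rem, 2.760rem, 4.118rem, 6.145rem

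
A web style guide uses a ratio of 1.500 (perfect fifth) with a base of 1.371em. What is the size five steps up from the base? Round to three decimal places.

10.411em

Every step multiplies by the scale ratio.
1.371 × 1.500⁵ = 1.371 × 7.59375 ≈ 10.411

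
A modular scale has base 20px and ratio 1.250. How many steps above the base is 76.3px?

6

1.250ⁿ = 76.3 / 20 = 3.8150
n = ln(3.8150) / ln(1.250) = 1.3389 / 0.2231 ≈ 6.00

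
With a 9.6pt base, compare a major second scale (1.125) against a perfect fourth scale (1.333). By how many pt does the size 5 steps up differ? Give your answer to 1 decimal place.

Major second: 9.6 × 1.125⁵ = 17.300pt
Perfect fourth: 9.6 × 1.333⁵ = 40.404pt
Difference: 40.404 − 17.300 = 23.104pt

23.1pt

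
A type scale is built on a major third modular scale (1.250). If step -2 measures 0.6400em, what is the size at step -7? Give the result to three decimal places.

Moving from step -2 to step -7 is 5 steps down, so divide by r⁵.
0.6400 ÷ 1.250⁵ = 0.6400 ÷ 3.05176 ≈ 0.210

0.210em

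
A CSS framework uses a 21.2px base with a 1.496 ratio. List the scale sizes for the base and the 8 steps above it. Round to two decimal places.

21.20px, 31.72px, 47.45px, 70.98px, 106.18px, 158.85px, 237.64px, 355.51px, 531.85px

Step 0: 21.2px
Step 1: 21.2 × 1.496 = 31.72
Step 2: 21.2 × 1.496² = 47.45
Step 3: 21.2 × 1.496³ = 70.98
Step 4: 21.2 × 1.496⁴ = 106.18
Step 5: 21.2 × 1.496⁵ = 158.85
Step 6: 21.2 × 1.496⁶ = 237.64
Step 7: 21.2 × 1.496⁷ = 355.51
Step 8: 21.2 × 1.496⁸ = 531.85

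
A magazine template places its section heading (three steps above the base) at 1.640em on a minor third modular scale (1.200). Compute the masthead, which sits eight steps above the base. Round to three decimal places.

Moving from step +3 to step +8 is 5 steps up, so multiply by r⁵.
1.640 × 1.200⁵ = 1.640 × 2.48832 ≈ 4.081

4.081em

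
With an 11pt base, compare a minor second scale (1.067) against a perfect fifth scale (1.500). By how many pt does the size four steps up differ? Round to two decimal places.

Minor second: 11.0 × 1.067⁴ = 14.2577pt
Perfect fifth: 11.0 × 1.500⁴ = 55.6875pt
Difference: 55.6875 − 14.2577 = 41.4298pt

41.43pt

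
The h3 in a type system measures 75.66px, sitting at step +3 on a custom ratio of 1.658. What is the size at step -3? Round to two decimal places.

3.64px

75.66 ÷ 1.658⁶ = 75.66 ÷ 20.77338 ≈ 3.642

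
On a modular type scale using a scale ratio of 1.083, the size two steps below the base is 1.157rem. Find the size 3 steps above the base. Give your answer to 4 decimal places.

The gap is 3 − (-2) = 5 steps, so the factor is 1.083^5.
1.157 × 1.083⁵ = 1.157 × 1.48985 ≈ 1.7238

1.7238rem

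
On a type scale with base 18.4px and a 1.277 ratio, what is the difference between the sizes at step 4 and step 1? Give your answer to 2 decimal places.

25.43px

Step 1: 18.4 × 1.277 = 23.4968px
Step 4: 18.4 × 1.277⁴ = 48.9307px
Difference: 48.9307 − 23.4968 = 25.4339px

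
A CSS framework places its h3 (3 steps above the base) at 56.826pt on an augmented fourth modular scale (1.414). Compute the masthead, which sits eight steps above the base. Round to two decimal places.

321.21pt

56.826 × 1.414⁵ = 56.826 × 5.65258 ≈ 321.214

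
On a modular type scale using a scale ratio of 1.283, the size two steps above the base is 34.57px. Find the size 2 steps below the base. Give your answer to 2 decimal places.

Moving from step +2 to step -2 is 4 steps down, so divide by r⁴.
34.57 ÷ 1.283⁴ = 34.57 ÷ 2.70961 ≈ 12.758

12.76px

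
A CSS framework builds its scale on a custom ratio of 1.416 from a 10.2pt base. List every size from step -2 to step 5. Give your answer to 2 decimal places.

Step -2: 10.2 ÷ 1.416² = 5.09
Step -1: 10.2 ÷ 1.416 = 7.20
Step 0: 10.2pt
Step 1: 10.2 × 1.416 = 14.44
Step 2: 10.2 × 1.416² = 20.45
Step 3: 10.2 × 1.416³ = 28.96
Step 4: 10.2 × 1.416⁴ = 41.01
Step 5: 10.2 × 1.416⁵ = 58.07

5.09pt, 7.20pt, 10.20pt, 14.44pt, 20.45pt, 28.96pt, 41.01pt, 58.07pt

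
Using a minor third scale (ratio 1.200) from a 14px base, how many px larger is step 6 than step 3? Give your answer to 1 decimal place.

Step 3: 14.0 × 1.200³ = 24.192px
Step 6: 14.0 × 1.200⁶ = 41.804px
Difference: 41.804 − 24.192 = 17.612px

17.6px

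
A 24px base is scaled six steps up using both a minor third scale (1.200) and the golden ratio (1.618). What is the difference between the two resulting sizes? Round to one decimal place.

358.9px

Minor third: 24.0 × 1.200⁶ = 71.664px
Golden ratio: 24.0 × 1.618⁶ = 430.608px
Difference: 430.608 − 71.664 = 358.944px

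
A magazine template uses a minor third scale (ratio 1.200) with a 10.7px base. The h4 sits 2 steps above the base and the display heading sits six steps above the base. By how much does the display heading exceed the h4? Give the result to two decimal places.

16.54px

Step 2: 10.7 × 1.200² = 15.4080px
Step 6: 10.7 × 1.200⁶ = 31.9500px
Difference: 31.9500 − 15.4080 = 16.5420px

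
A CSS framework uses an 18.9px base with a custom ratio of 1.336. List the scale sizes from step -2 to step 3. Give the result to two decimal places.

10.59px, 14.15px, 18.90px, 25.25px, 33.73px, 45.07px

Step -2: 18.9 ÷ 1.336² = 10.59
Step -1: 18.9 ÷ 1.336 = 14.15
Step 0: 18.9px
Step 1: 18.9 × 1.336 = 25.25
Step 2: 18.9 × 1.336² = 33.73
Step 3: 18.9 × 1.336³ = 45.07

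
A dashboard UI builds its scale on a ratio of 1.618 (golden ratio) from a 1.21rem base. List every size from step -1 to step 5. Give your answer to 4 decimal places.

Step -1: 1.21 ÷ 1.618 = 0.7478
Step 0: 1.21rem
Step 1: 1.21 × 1.618 = 1.9578
Step 2: 1.21 × 1.618² = 3.1677
Step 3: 1.21 × 1.618³ = 5.1253
Step 4: 1.21 × 1.618⁴ = 8.2928
Step 5: 1.21 × 1.618⁵ = 13.4177

0.7478rem, 1.2100rem, 1.9578rem, 3.1677rem, 5.1253rem, 8.2928rem, 13.4177rem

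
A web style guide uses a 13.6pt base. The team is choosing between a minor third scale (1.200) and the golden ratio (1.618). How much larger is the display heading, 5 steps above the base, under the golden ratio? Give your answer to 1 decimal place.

117.0pt

Minor third: 13.6 × 1.200⁵ = 33.841pt
Golden ratio: 13.6 × 1.618⁵ = 150.810pt
Difference: 150.810 − 33.841 = 116.969pt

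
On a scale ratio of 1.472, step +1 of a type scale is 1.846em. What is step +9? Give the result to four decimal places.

40.6906em

1.846 × 1.472⁸ = 1.846 × 22.04258 ≈ 40.6906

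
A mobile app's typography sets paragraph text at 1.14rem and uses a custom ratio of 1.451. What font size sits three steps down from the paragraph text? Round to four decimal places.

Each step on a modular scale multiplies by the ratio, so the size n steps from the base is base × ratioⁿ.
1.14 ÷ 1.451³ = 1.14 ÷ 3.05494 ≈ 0.3732

0.3732rem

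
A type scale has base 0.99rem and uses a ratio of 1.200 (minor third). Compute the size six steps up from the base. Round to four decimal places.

0.99 × 1.200⁶ = 0.99 × 2.98598 ≈ 2.9561

2.9561rem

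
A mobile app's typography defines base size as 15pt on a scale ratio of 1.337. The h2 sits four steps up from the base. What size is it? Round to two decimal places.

Every step multiplies by the scale ratio.
15.0 × 1.337⁴ = 15.0 × 3.19540 ≈ 47.93

47.93pt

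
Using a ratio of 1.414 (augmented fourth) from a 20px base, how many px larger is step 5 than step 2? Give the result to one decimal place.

Step 2: 20.0 × 1.414² = 39.988px
Step 5: 20.0 × 1.414⁵ = 113.052px
Difference: 113.052 − 39.988 = 73.064px

73.1px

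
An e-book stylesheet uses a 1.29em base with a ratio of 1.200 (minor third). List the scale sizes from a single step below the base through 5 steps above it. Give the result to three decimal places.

1.075em, 1.290em, 1.548em, 1.858em, 2.229em, 2.675em, 3.210em

Step -1: 1.29 ÷ 1.200 = 1.075
Step 0: 1.29em
Step 1: 1.29 × 1.200 = 1.548
Step 2: 1.29 × 1.200² = 1.858
Step 3: 1.29 × 1.200³ = 2.229
Step 4: 1.29 × 1.200⁴ = 2.675
Step 5: 1.29 × 1.200⁵ = 3.210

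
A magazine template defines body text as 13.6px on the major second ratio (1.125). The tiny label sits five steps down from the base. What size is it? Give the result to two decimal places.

7.55px

13.6 ÷ 1.125⁵ = 13.6 ÷ 1.80203 ≈ 7.55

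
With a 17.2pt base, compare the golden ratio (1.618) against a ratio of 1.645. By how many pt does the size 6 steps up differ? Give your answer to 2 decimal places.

Golden ratio: 17.2 × 1.618⁶ = 308.6026pt
At 1.645: 17.2 × 1.645⁶ = 340.8190pt
Difference: 340.8190 − 308.6026 = 32.2164pt

32.22pt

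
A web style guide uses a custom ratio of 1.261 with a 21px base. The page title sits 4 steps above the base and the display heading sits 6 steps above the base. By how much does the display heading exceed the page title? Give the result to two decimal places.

31.33px

Step 4: 21.0 × 1.261⁴ = 53.0982px
Step 6: 21.0 × 1.261⁶ = 84.4325px
Difference: 84.4325 − 53.0982 = 31.3343px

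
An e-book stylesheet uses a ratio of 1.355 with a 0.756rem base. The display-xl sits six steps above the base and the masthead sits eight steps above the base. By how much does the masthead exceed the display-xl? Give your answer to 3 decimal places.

3.912rem

Step 6: 0.756 × 1.355⁶ = 4.67905rem
Step 8: 0.756 × 1.355⁸ = 8.59085rem
Difference: 8.59085 − 4.67905 = 3.91180rem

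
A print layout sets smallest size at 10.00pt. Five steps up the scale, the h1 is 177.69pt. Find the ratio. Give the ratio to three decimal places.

r⁵ = 177.69 / 10.00, so r = (177.69/10.00)^(1/5).
r = 17.7690^(1/5) ≈ 1.7780

1.778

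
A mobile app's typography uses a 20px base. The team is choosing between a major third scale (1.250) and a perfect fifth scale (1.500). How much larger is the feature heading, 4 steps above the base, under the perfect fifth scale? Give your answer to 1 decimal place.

Major third: 20.0 × 1.250⁴ = 48.828px
Perfect fifth: 20.0 × 1.500⁴ = 101.250px
Difference: 101.250 − 48.828 = 52.422px

52.4px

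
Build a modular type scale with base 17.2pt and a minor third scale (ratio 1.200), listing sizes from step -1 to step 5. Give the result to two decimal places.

14.33pt, 17.20pt, 20.64pt, 24.77pt, 29.72pt, 35.67pt, 42.80pt

Step -1: 17.2 ÷ 1.200 = 14.33
Step 0: 17.2pt
Step 1: 17.2 × 1.200 = 20.64
Step 2: 17.2 × 1.200² = 24.77
Step 3: 17.2 × 1.200³ = 29.72
Step 4: 17.2 × 1.200⁴ = 35.67
Step 5: 17.2 × 1.200⁵ = 42.80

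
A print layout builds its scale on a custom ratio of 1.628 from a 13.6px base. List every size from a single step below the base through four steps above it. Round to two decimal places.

Step -1: 13.6 ÷ 1.628 = 8.35
Step 0: 13.6px
Step 1: 13.6 × 1.628 = 22.14
Step 2: 13.6 × 1.628² = 36.05
Step 3: 13.6 × 1.628³ = 58.68
Step 4: 13.6 × 1.628⁴ = 95.53

8.35px, 13.60px, 22.14px, 36.05px, 58.68px, 95.53px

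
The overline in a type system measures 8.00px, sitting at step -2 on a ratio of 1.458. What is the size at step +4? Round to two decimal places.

76.85px

8.00 × 1.458⁶ = 8.00 × 9.60606 ≈ 76.848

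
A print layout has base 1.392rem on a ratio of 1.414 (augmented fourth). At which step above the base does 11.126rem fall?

1.414ⁿ = 11.126 / 1.392 = 7.9928
n = ln(7.9928) / ln(1.414) = 2.0785 / 0.3464 ≈ 6.00

6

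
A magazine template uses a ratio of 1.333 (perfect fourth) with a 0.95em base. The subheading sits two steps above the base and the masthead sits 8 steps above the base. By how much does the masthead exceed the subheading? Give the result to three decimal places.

Step 2: 0.95 × 1.333² = 1.68804em
Step 8: 0.95 × 1.333⁸ = 9.47032em
Difference: 9.47032 − 1.68804 = 7.78228em

7.782em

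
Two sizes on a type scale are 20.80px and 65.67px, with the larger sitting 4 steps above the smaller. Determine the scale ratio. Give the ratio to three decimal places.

1.333

The ratio satisfies 20.80 × r⁴ = 65.67, so r = (65.67 / 20.80)^(1/4).
r = 3.1572^(1/4) ≈ 1.3330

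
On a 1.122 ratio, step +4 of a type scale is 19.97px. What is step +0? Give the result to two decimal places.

12.60px

19.97 ÷ 1.122⁴ = 19.97 ÷ 1.58479 ≈ 12.601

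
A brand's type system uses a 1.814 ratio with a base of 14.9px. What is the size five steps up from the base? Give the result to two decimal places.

292.67px

A modular type scale is a geometric sequence: sizeₙ = base × rⁿ.
14.9 × 1.814⁵ = 14.9 × 19.64203 ≈ 292.67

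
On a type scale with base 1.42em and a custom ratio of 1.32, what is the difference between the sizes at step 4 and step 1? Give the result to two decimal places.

Step 1: 1.42 × 1.32 = 1.8744em
Step 4: 1.42 × 1.32⁴ = 4.3111em
Difference: 4.3111 − 1.8744 = 2.4367em

2.44em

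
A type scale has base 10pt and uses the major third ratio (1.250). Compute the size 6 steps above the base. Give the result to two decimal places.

10.0 × 1.250⁶ = 10.0 × 3.81470 ≈ 38.15

38.15pt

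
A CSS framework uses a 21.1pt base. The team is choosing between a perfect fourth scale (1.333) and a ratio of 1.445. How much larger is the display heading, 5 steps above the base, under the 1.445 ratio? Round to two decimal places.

44.13pt

Perfect fourth: 21.1 × 1.333⁵ = 88.8041pt
At 1.445: 21.1 × 1.445⁵ = 132.9296pt
Difference: 132.9296 − 88.8041 = 44.1255pt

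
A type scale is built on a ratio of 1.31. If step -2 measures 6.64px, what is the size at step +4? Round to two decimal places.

6.64 × 1.31⁶ = 6.64 × 5.05391 ≈ 33.558

33.56px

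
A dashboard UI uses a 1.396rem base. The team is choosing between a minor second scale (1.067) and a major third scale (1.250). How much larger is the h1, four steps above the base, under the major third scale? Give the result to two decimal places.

1.60rem

Minor second: 1.396 × 1.067⁴ = 1.8094rem
Major third: 1.396 × 1.250⁴ = 3.4082rem
Difference: 3.4082 − 1.8094 = 1.5988rem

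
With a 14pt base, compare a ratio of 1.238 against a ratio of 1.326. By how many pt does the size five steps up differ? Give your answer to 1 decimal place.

At 1.238: 14.0 × 1.238⁵ = 40.713pt
At 1.326: 14.0 × 1.326⁵ = 57.391pt
Difference: 57.391 − 40.713 = 16.678pt

16.7pt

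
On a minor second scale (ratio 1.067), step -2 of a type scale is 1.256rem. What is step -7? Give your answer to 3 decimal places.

1.256 ÷ 1.067⁵ = 1.256 ÷ 1.38300 ≈ 0.908

0.908rem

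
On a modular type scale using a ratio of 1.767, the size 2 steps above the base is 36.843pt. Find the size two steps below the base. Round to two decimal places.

3.78pt

36.843 ÷ 1.767⁴ = 36.843 ÷ 9.74869 ≈ 3.779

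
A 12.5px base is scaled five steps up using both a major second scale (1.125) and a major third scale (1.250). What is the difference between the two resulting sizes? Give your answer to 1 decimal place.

Major second: 12.5 × 1.125⁵ = 22.525px
Major third: 12.5 × 1.250⁵ = 38.147px
Difference: 38.147 − 22.525 = 15.622px

15.6px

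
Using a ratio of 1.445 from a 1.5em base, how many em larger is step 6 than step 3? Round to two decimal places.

Step 3: 1.5 × 1.445³ = 4.5258em
Step 6: 1.5 × 1.445⁶ = 13.6552em
Difference: 13.6552 − 4.5258 = 9.1294em

9.13em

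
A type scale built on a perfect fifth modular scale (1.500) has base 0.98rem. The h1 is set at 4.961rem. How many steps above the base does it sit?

1.500ⁿ = 4.961 / 0.98 = 5.0622
n = ln(5.0622) / ln(1.500) = 1.6218 / 0.4055 ≈ 4.00

4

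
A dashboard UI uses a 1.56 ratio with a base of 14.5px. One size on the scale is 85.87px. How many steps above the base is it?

1.56ⁿ = 85.87 / 14.5 = 5.9221
n = ln(5.9221) / ln(1.56) = 1.7787 / 0.4447 ≈ 4.00

4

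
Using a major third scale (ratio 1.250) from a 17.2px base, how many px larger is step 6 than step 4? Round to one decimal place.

Step 4: 17.2 × 1.250⁴ = 41.992px
Step 6: 17.2 × 1.250⁶ = 65.613px
Difference: 65.613 − 41.992 = 23.621px

23.6px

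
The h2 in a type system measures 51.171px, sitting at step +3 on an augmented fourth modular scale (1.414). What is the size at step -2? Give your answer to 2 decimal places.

9.05px

51.171 ÷ 1.414⁵ = 51.171 ÷ 5.65258 ≈ 9.053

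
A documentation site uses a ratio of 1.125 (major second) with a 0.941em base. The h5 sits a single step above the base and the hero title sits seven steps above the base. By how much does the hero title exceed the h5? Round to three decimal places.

1.088em

Step 1: 0.941 × 1.125 = 1.05862em
Step 7: 0.941 × 1.125⁷ = 2.14614em
Difference: 2.14614 − 1.05862 = 1.08752em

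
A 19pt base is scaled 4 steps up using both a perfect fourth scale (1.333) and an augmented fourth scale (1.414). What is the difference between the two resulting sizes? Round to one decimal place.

Perfect fourth: 19.0 × 1.333⁴ = 59.989pt
Augmented fourth: 19.0 × 1.414⁴ = 75.954pt
Difference: 75.954 − 59.989 = 15.965pt

16.0pt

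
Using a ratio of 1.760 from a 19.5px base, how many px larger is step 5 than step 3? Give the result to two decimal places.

Step 3: 19.5 × 1.760³ = 106.3096px
Step 5: 19.5 × 1.760⁵ = 329.3047px
Difference: 329.3047 − 106.3096 = 222.9951px

223.00px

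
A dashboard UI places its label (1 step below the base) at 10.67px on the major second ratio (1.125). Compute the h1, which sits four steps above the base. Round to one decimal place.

The gap is 4 − (-1) = 5 steps, so the factor is 1.125^5.
10.67 × 1.125⁵ = 10.67 × 1.80203 ≈ 19.228

19.2px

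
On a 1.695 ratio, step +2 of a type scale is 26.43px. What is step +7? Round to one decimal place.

Moving from step +2 to step +7 is 5 steps up, so multiply by r⁵.
26.43 × 1.695⁵ = 26.43 × 13.99099 ≈ 369.782

369.8px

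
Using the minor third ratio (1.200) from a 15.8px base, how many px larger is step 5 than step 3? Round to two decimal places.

Step 3: 15.8 × 1.200³ = 27.3024px
Step 5: 15.8 × 1.200⁵ = 39.3155px
Difference: 39.3155 − 27.3024 = 12.0131px

12.01px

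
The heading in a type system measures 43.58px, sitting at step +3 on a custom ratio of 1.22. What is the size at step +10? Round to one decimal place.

175.3px

43.58 × 1.22⁷ = 43.58 × 4.02271 ≈ 175.310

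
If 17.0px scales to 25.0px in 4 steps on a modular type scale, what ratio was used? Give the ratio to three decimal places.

1.101

The ratio satisfies 17.0 × r⁴ = 25.0, so r = (25.0 / 17.0)^(1/4).
r = 1.4706^(1/4) ≈ 1.1012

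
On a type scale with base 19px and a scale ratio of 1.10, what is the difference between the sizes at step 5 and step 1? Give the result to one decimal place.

9.7px

Step 1: 19.0 × 1.10 = 20.900px
Step 5: 19.0 × 1.10⁵ = 30.600px
Difference: 30.600 − 20.900 = 9.700px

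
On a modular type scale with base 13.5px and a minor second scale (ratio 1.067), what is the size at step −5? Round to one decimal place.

Every step multiplies by the scale ratio.
13.5 ÷ 1.067⁵ = 13.5 ÷ 1.38300 ≈ 9.76

9.8px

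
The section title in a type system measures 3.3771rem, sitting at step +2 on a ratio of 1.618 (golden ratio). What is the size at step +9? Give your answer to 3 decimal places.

98.038rem

3.3771 × 1.618⁷ = 3.3771 × 29.03017 ≈ 98.038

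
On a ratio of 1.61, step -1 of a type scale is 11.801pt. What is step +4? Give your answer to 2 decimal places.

127.66pt

Moving from step -1 to step +4 is 5 steps up, so multiply by r⁵.
11.801 × 1.61⁵ = 11.801 × 10.81756 ≈ 127.658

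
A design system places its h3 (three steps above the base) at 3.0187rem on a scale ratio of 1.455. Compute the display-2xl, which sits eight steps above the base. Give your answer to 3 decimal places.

The gap is 8 − (3) = 5 steps, so the factor is 1.455^5.
3.0187 × 1.455⁵ = 3.0187 × 6.52101 ≈ 19.685

19.685rem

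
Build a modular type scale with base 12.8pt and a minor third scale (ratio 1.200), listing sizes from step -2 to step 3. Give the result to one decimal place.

8.9pt, 10.7pt, 12.8pt, 15.4pt, 18.4pt, 22.1pt

Step -2: 12.8 ÷ 1.200² = 8.9
Step -1: 12.8 ÷ 1.200 = 10.7
Step 0: 12.8pt
Step 1: 12.8 × 1.200 = 15.4
Step 2: 12.8 × 1.200² = 18.4
Step 3: 12.8 × 1.200³ = 22.1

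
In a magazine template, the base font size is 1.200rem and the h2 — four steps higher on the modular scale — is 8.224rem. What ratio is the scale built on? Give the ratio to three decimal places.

1.618

The ratio satisfies 1.200 × r⁴ = 8.224, so r = (8.224 / 1.200)^(1/4).
r = 6.8533^(1/4) ≈ 1.6180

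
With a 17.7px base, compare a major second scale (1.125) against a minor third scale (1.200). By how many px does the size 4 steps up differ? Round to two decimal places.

Major second: 17.7 × 1.125⁴ = 28.3520px
Minor third: 17.7 × 1.200⁴ = 36.7027px
Difference: 36.7027 − 28.3520 = 8.3507px

8.35px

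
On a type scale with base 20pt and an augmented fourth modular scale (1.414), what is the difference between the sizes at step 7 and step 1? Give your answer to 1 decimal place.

197.8pt

Step 1: 20.0 × 1.414 = 28.280pt
Step 7: 20.0 × 1.414⁷ = 226.035pt
Difference: 226.035 − 28.280 = 197.755pt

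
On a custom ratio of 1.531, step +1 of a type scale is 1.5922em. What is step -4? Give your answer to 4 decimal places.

0.1893em

1.5922 ÷ 1.531⁵ = 1.5922 ÷ 8.41155 ≈ 0.1893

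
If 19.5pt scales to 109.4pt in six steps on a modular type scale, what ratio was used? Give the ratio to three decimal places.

1.333

The ratio satisfies 19.5 × r⁶ = 109.4, so r = (109.4 / 19.5)^(1/6).
r = 5.6103^(1/6) ≈ 1.3330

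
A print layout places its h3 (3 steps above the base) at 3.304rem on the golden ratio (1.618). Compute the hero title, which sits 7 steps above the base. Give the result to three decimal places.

22.644rem

3.304 × 1.618⁴ = 3.304 × 6.85353 ≈ 22.644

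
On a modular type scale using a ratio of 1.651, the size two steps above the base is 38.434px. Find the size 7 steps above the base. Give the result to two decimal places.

471.47px

Moving from step +2 to step +7 is 5 steps up, so multiply by r⁵.
38.434 × 1.651⁵ = 38.434 × 12.26692 ≈ 471.467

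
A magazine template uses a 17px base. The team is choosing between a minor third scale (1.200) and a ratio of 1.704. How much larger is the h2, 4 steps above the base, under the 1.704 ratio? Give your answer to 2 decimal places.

Minor third: 17.0 × 1.200⁴ = 35.2512px
At 1.704: 17.0 × 1.704⁴ = 143.3268px
Difference: 143.3268 − 35.2512 = 108.0756px

108.08px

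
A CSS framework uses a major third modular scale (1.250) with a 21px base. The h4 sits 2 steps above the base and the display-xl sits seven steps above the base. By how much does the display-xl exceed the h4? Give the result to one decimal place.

Step 2: 21.0 × 1.250² = 32.812px
Step 7: 21.0 × 1.250⁷ = 100.136px
Difference: 100.136 − 32.812 = 67.324px

67.3px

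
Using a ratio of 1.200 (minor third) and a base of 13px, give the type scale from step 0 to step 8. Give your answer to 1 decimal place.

Step 0: 13px
Step 1: 13.0 × 1.200 = 15.6
Step 2: 13.0 × 1.200² = 18.7
Step 3: 13.0 × 1.200³ = 22.5
Step 4: 13.0 × 1.200⁴ = 27.0
Step 5: 13.0 × 1.200⁵ = 32.3
Step 6: 13.0 × 1.200⁶ = 38.8
Step 7: 13.0 × 1.200⁷ = 46.6
Step 8: 13.0 × 1.200⁸ = 55.9

13.0px, 15.6px, 18.7px, 22.5px, 27.0px, 32.3px, 38.8px, 46.6px, 55.9px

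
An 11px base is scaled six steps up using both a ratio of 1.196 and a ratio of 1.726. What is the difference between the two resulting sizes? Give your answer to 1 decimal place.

At 1.196: 11.0 × 1.196⁶ = 32.194px
At 1.726: 11.0 × 1.726⁶ = 290.829px
Difference: 290.829 − 32.194 = 258.635px

258.6px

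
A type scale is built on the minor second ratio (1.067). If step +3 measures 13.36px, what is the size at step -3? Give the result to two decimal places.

9.05px

The gap is -3 − (3) = -6 steps, so the factor is 1.067^-6.
13.36 ÷ 1.067⁶ = 13.36 ÷ 1.47566 ≈ 9.054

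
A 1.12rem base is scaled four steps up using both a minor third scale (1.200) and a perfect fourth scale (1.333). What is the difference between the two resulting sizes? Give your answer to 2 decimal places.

Minor third: 1.12 × 1.200⁴ = 2.3224rem
Perfect fourth: 1.12 × 1.333⁴ = 3.5362rem
Difference: 3.5362 − 2.3224 = 1.2138rem

1.21rem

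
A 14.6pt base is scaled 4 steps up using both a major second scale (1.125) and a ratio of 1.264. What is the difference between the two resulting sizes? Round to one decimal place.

Major second: 14.6 × 1.125⁴ = 23.386pt
At 1.264: 14.6 × 1.264⁴ = 37.268pt
Difference: 37.268 − 23.386 = 13.882pt

13.9pt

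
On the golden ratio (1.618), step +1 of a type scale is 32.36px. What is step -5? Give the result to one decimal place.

32.36 ÷ 1.618⁶ = 32.36 ÷ 17.94201 ≈ 1.804

1.8px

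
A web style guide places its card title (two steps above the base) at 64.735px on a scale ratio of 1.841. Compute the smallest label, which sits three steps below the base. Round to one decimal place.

64.735 ÷ 1.841⁵ = 64.735 ÷ 21.14798 ≈ 3.061

3.1px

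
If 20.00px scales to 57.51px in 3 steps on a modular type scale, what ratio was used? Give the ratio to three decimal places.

1.422

The ratio satisfies 20.00 × r³ = 57.51, so r = (57.51 / 20.00)^(1/3).
r = 2.8755^(1/3) ≈ 1.4220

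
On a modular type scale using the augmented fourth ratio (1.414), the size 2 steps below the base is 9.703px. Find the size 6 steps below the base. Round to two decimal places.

2.43px

9.703 ÷ 1.414⁴ = 9.703 ÷ 3.99758 ≈ 2.427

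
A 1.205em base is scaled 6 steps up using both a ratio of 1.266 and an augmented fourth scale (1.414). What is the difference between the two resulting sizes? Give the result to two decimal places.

At 1.266: 1.205 × 1.266⁶ = 4.9612em
Augmented fourth: 1.205 × 1.414⁶ = 9.6313em
Difference: 9.6313 − 4.9612 = 4.6701em

4.67em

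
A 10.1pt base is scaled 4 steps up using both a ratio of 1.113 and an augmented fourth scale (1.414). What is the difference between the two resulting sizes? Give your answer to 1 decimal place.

24.9pt

At 1.113: 10.1 × 1.113⁴ = 15.499pt
Augmented fourth: 10.1 × 1.414⁴ = 40.376pt
Difference: 40.376 − 15.499 = 24.877pt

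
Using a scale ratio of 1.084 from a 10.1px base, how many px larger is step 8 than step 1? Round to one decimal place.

Step 1: 10.1 × 1.084 = 10.948px
Step 8: 10.1 × 1.084⁸ = 19.256px
Difference: 19.256 − 10.948 = 8.308px

8.3px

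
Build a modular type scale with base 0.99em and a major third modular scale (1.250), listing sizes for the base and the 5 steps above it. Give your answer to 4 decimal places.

0.9900em, 1.2375em, 1.5469em, 1.9336em, 2.4170em, 3.0212em

Step 0: 0.99em
Step 1: 0.99 × 1.250 = 1.2375
Step 2: 0.99 × 1.250² = 1.5469
Step 3: 0.99 × 1.250³ = 1.9336
Step 4: 0.99 × 1.250⁴ = 2.4170
Step 5: 0.99 × 1.250⁵ = 3.0212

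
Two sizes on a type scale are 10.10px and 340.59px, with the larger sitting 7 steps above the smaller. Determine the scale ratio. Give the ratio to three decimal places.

r⁷ = 340.59 / 10.10, so r = (340.59/10.10)^(1/7).
r = 33.7218^(1/7) ≈ 1.6530

1.653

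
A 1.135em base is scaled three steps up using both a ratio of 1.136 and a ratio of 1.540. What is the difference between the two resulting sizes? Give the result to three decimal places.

2.481em

At 1.136: 1.135 × 1.136³ = 1.66391em
At 1.540: 1.135 × 1.540³ = 4.14532em
Difference: 4.14532 − 1.66391 = 2.48141em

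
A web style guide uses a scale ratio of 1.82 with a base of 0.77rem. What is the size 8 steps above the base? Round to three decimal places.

Each step on a modular scale multiplies by the ratio, so the size n steps from the base is base × ratioⁿ.
0.77 × 1.82⁸ = 0.77 × 120.38465 ≈ 92.696

92.696rem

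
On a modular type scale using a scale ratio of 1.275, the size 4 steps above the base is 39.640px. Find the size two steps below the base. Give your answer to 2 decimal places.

9.23px

Moving from step +4 to step -2 is 6 steps down, so divide by r⁶.
39.640 ÷ 1.275⁶ = 39.640 ÷ 4.29597 ≈ 9.227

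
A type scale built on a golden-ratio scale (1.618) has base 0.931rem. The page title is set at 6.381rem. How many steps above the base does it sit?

4

1.618ⁿ = 6.381 / 0.931 = 6.8539
n = ln(6.8539) / ln(1.618) = 1.9248 / 0.4812 ≈ 4.00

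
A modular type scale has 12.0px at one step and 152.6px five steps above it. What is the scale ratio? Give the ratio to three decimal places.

The ratio satisfies 12.0 × r⁵ = 152.6, so r = (152.6 / 12.0)^(1/5).
r = 12.7167^(1/5) ≈ 1.6629

1.663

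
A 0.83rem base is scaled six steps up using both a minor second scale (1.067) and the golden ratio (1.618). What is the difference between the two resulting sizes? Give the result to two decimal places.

13.67rem

Minor second: 0.83 × 1.067⁶ = 1.2248rem
Golden ratio: 0.83 × 1.618⁶ = 14.8919rem
Difference: 14.8919 − 1.2248 = 13.6671rem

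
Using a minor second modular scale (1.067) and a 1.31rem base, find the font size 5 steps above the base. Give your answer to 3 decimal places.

A modular type scale is a geometric sequence: sizeₙ = base × rⁿ.
1.31 × 1.067⁵ = 1.31 × 1.38300 ≈ 1.812

1.812rem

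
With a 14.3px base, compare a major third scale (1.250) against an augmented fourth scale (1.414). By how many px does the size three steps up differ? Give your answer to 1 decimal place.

12.5px

Major third: 14.3 × 1.250³ = 27.930px
Augmented fourth: 14.3 × 1.414³ = 40.428px
Difference: 40.428 − 27.930 = 12.498px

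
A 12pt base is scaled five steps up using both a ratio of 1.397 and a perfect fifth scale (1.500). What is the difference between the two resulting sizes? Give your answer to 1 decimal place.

27.3pt

At 1.397: 12.0 × 1.397⁵ = 63.850pt
Perfect fifth: 12.0 × 1.500⁵ = 91.125pt
Difference: 91.125 − 63.850 = 27.275pt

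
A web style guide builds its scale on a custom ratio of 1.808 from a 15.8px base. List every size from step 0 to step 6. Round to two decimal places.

15.80px, 28.57px, 51.65px, 93.38px, 168.83px, 305.25px, 551.88px

Step 0: 15.8px
Step 1: 15.8 × 1.808 = 28.57
Step 2: 15.8 × 1.808² = 51.65
Step 3: 15.8 × 1.808³ = 93.38
Step 4: 15.8 × 1.808⁴ = 168.83
Step 5: 15.8 × 1.808⁵ = 305.25
Step 6: 15.8 × 1.808⁶ = 551.88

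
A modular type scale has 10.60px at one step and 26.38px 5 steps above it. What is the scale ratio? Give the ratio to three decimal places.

1.200

r⁵ = 26.38 / 10.60, so r = (26.38/10.60)^(1/5).
r = 2.4887^(1/5) ≈ 1.2000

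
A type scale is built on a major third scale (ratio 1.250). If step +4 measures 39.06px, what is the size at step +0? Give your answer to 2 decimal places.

16.00px

The gap is 0 − (4) = -4 steps, so the factor is 1.250^-4.
39.06 ÷ 1.250⁴ = 39.06 ÷ 2.44141 ≈ 15.999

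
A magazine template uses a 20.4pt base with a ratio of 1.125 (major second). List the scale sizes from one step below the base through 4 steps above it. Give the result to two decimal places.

Step -1: 20.4 ÷ 1.125 = 18.13
Step 0: 20.4pt
Step 1: 20.4 × 1.125 = 22.95
Step 2: 20.4 × 1.125² = 25.82
Step 3: 20.4 × 1.125³ = 29.05
Step 4: 20.4 × 1.125⁴ = 32.68

18.13pt, 20.40pt, 22.95pt, 25.82pt, 29.05pt, 32.68pt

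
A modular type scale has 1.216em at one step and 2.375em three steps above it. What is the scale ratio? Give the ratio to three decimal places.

1.250

The ratio satisfies 1.216 × r³ = 2.375, so r = (2.375 / 1.216)^(1/3).
r = 1.9531^(1/3) ≈ 1.2500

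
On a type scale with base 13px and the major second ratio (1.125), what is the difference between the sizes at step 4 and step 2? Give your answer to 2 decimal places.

4.37px

Step 2: 13.0 × 1.125² = 16.4531px
Step 4: 13.0 × 1.125⁴ = 20.8235px
Difference: 20.8235 − 16.4531 = 4.3704px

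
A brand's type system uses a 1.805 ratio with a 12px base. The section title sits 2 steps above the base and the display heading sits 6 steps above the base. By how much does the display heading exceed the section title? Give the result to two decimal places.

Step 2: 12.0 × 1.805² = 39.0963px
Step 6: 12.0 × 1.805⁶ = 414.9965px
Difference: 414.9965 − 39.0963 = 375.9002px

375.90px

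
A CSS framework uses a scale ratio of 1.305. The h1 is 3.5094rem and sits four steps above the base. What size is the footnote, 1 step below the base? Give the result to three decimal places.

Moving from step +4 to step -1 is 5 steps down, so divide by r⁵.
3.5094 ÷ 1.305⁵ = 3.5094 ÷ 3.78488 ≈ 0.927

0.927rem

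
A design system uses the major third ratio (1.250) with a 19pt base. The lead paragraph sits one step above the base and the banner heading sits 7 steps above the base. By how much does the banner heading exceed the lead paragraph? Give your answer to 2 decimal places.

Step 1: 19.0 × 1.250 = 23.7500pt
Step 7: 19.0 × 1.250⁷ = 90.5991pt
Difference: 90.5991 − 23.7500 = 66.8491pt

66.85pt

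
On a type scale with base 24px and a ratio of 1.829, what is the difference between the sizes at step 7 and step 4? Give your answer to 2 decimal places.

1374.69px

Step 4: 24.0 × 1.829⁴ = 268.5753px
Step 7: 24.0 × 1.829⁷ = 1643.2634px
Difference: 1643.2634 − 268.5753 = 1374.6881px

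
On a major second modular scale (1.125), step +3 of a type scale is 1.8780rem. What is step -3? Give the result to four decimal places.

0.9264rem

1.8780 ÷ 1.125⁶ = 1.8780 ÷ 2.02729 ≈ 0.9264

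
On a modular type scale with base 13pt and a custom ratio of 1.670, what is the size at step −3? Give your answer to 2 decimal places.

2.79pt

13.0 ÷ 1.670³ = 13.0 ÷ 4.65746 ≈ 2.79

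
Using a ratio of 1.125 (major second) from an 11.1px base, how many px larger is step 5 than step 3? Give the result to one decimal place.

4.2px

Step 3: 11.1 × 1.125³ = 15.804px
Step 5: 11.1 × 1.125⁵ = 20.003px
Difference: 20.003 − 15.804 = 4.199px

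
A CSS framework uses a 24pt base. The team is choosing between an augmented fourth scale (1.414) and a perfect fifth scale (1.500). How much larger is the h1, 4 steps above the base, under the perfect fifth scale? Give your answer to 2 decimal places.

25.56pt

Augmented fourth: 24.0 × 1.414⁴ = 95.9420pt
Perfect fifth: 24.0 × 1.500⁴ = 121.5000pt
Difference: 121.5000 − 95.9420 = 25.5580pt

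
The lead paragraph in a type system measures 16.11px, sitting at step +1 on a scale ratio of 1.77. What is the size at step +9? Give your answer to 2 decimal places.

1551.96px

Moving from step +1 to step +9 is 8 steps up, so multiply by r⁸.
16.11 × 1.77⁸ = 16.11 × 96.33545 ≈ 1551.964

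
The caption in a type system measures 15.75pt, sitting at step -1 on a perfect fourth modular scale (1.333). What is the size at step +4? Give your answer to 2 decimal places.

15.75 × 1.333⁵ = 15.75 × 4.20873 ≈ 66.287

66.29pt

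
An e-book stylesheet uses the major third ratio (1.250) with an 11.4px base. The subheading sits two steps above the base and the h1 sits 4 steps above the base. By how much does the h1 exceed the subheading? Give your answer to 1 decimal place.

10.0px

Step 2: 11.4 × 1.250² = 17.812px
Step 4: 11.4 × 1.250⁴ = 27.832px
Difference: 27.832 − 17.812 = 10.020px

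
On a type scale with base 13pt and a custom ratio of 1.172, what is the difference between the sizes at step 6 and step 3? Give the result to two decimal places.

12.76pt

Step 3: 13.0 × 1.172³ = 20.9279pt
Step 6: 13.0 × 1.172⁶ = 33.6906pt
Difference: 33.6906 − 20.9279 = 12.7627pt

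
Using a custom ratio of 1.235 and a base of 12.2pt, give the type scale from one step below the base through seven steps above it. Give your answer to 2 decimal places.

Step -1: 12.2 ÷ 1.235 = 9.88
Step 0: 12.2pt
Step 1: 12.2 × 1.235 = 15.07
Step 2: 12.2 × 1.235² = 18.61
Step 3: 12.2 × 1.235³ = 22.98
Step 4: 12.2 × 1.235⁴ = 28.38
Step 5: 12.2 × 1.235⁵ = 35.05
Step 6: 12.2 × 1.235⁶ = 43.29
Step 7: 12.2 × 1.235⁷ = 53.46

9.88pt, 12.20pt, 15.07pt, 18.61pt, 22.98pt, 28.38pt, 35.05pt, 43.29pt, 53.46pt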